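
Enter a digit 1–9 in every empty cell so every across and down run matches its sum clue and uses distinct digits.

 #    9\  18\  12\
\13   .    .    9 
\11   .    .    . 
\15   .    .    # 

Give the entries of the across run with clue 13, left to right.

R2C3 = 12 − 9 = 3 completes the 12 down.
Only 6 fits R3C1 under both its across sum 15 and down sum 9.
R3C2 = 15 − 6 = 9 completes the 15 across.
R1C1 = 1: the only remaining digit allowed by both the 13 across and the 9 down.
R1C2 = 13 − 10 = 3 completes the 13 across.
R2C1 = 9 − 7 = 2 completes the 9 down.
R2C2 = 11 − 5 = 6 completes the 11 across.

1 3 9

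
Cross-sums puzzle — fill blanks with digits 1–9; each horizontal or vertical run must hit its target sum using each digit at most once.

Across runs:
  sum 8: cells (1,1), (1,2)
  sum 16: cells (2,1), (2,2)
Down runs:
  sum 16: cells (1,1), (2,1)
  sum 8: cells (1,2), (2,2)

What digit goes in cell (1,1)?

16 in 2 cells must be {7,9}.
The 8 across and the 16 down share only 7, so (1,1) = 7.
(1,2) = 8 − 7 = 1 completes the 8 across.
(2,1) = 16 − 7 = 9 completes the 16 down.
(2,2) = 16 − 9 = 7 completes the 16 across.

7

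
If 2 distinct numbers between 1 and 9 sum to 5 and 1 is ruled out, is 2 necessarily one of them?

Yes

The only way to make 5 from 2 distinct digits under that restriction is {2,3}, which contains 2.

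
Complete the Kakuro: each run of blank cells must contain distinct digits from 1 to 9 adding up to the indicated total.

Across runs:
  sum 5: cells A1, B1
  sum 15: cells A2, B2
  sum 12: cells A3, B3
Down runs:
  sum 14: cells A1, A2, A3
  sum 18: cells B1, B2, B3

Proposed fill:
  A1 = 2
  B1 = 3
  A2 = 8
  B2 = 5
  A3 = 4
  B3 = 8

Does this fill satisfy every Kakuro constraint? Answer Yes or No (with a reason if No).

No — the down run B1–B3 sums to 16, not 18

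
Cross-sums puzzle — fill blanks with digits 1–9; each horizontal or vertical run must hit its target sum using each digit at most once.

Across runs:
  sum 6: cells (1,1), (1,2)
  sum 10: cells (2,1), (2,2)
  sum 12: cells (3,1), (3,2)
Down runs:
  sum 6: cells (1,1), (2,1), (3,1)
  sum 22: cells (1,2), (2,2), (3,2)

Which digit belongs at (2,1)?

2

6 in 3 cells must be {1,2,3}.
The 6 across and the 22 down share only 5, so (1,2) = 5.
The 12 across and the 6 down share only 3, so (3,1) = 3.
(3,2) = 12 − 3 = 9 completes the 12 across.
(1,1) = 6 − 5 = 1 completes the 6 across.
(2,1) = 6 − 4 = 2 completes the 6 down.
(2,2) = 10 − 2 = 8 completes the 10 across.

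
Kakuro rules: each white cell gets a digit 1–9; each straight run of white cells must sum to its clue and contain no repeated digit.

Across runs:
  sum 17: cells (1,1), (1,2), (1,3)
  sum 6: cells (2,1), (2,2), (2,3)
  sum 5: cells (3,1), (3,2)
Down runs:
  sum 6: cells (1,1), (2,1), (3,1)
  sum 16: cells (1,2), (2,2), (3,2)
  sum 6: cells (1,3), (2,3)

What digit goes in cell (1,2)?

9

6 in 3 cells must be {1,2,3}.
Nothing is forced directly, so branch on (2,3), whose candidates are 1 or 2. If (2,3) = 2: that forces (1,3) = 4, after which (1,1) would have to be in {5,6,7,8} for the 17 across but in {1,2,3} for the 6 down — contradiction. So (2,3) = 1.
(1,3) = 6 − 1 = 5 completes the 6 down.
Given what's placed, (1,1) must be 3 to fit the 17 across and 6 down.
(1,2) = 17 − 8 = 9 completes the 17 across.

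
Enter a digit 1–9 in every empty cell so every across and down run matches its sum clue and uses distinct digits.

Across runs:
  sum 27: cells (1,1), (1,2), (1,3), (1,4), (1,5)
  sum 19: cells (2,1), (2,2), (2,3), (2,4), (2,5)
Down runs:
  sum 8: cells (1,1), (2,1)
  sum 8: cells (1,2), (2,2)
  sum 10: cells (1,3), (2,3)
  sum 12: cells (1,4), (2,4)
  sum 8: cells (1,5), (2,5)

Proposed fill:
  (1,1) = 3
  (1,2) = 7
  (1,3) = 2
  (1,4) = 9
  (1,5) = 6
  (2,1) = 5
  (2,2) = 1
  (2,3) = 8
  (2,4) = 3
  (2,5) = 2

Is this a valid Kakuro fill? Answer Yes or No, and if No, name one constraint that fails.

Yes

Across: 3+7+2+9+6=27; 5+1+8+3+2=19. Down: 3+5=8; 7+1=8; 2+8=10; 9+3=12; 6+2=8. No digit repeats within any run.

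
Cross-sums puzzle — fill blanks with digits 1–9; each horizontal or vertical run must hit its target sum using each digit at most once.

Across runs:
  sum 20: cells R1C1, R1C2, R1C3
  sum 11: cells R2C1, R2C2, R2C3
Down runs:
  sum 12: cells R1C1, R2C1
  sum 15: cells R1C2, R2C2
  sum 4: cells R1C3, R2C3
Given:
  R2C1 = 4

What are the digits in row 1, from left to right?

8 9 3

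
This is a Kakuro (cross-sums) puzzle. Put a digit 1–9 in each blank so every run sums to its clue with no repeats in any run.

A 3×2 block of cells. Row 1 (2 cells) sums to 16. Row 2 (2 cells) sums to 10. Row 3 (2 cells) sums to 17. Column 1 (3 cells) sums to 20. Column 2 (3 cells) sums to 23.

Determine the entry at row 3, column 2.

16 in 2 cells must be {7,9}; 17 in 2 cells must be {8,9}; 23 in 3 cells must be {6,8,9}.
The 16 across and the 23 down share only 9, so (1,2) = 9.
Given what's placed, (3,2) must be 8 to fit the 17 across and 23 down.
(1,1) = 16 − 9 = 7 completes the 16 across.
(2,2) = 23 − 17 = 6 completes the 23 down.
(3,1) = 17 − 8 = 9 completes the 17 across.
(2,1) = 10 − 6 = 4 completes the 10 across.

8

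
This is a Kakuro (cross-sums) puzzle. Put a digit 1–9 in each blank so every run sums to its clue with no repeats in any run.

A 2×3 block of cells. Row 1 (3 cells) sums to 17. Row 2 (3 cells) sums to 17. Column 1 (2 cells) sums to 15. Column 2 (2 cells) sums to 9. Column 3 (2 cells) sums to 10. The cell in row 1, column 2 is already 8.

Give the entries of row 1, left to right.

6 8 3

(2,2) = 9 − 8 = 1 completes the 9 down.
No cell is forced outright now. (2,1) can only be 7 or 9 (the digits allowed by both its 17 across and its 15 down). If (2,1) = 7: then (1,1) would have to be in {2,3,4,5,6,7} for the 17 across but in {8} for the 15 down — contradiction. So (2,1) = 9.
(1,1) = 15 − 9 = 6 completes the 15 down.
(1,3) = 17 − 14 = 3 completes the 17 across.
(2,3) = 17 − 10 = 7 completes the 17 across.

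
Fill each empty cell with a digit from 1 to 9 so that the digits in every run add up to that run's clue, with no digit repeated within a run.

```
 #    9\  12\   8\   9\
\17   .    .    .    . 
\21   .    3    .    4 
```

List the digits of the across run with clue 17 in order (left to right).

R1C2 = 12 − 3 = 9 completes the 12 down.
R1C4 = 9 − 4 = 5 completes the 9 down.
No cell is forced outright now. R2C3 can only be 5 or 6 (the digits allowed by both its 21 across and its 8 down). If R2C3 = 5: then R1C3 would have to be in {1,2} for the 17 across but in {3} for the 8 down — contradiction. So R2C3 = 6.
R1C3 = 8 − 6 = 2 completes the 8 down.
R2C1 = 21 − 13 = 8 completes the 21 across.
R1C1 = 17 − 16 = 1 completes the 17 across.

1 9 2 5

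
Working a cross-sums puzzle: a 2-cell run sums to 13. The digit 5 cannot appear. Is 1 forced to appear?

Counterexample: {4,9} sums to 13 under that restriction without using 1.

No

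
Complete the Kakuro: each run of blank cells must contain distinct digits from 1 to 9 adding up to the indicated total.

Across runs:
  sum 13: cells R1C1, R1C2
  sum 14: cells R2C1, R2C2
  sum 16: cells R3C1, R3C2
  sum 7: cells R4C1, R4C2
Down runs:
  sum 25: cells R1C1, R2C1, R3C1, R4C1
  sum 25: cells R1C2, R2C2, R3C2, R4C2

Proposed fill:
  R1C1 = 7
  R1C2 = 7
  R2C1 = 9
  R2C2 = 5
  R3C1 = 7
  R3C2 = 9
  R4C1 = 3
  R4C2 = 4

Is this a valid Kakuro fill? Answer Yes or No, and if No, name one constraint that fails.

No — the down run R1C1–R4C1 sums to 26, not 25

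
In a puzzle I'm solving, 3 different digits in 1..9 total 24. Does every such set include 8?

The only way to make 24 from 3 distinct digits is {7,8,9}, which contains 8.

Yes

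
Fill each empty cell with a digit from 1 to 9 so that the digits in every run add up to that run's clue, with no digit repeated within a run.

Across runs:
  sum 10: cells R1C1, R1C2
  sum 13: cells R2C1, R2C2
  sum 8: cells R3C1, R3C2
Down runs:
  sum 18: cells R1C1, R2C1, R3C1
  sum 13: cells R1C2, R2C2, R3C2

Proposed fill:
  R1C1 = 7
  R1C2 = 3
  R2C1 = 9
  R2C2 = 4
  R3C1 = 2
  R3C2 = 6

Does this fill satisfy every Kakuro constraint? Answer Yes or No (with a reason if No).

Across: 7+3=10; 9+4=13; 2+6=8. Down: 7+9+2=18; 3+4+6=13. No digit repeats within any run.

Yes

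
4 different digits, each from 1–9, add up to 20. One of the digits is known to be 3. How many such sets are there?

5

4 distinct digits from 1–9 sum between 10 and 30.
Keeping only sets containing 3.
Enumerating: {1,3,7,9}, {2,3,6,9}, {2,3,7,8}, {3,4,5,8}, {3,4,6,7}.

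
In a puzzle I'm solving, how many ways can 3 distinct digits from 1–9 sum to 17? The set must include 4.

3 distinct digits from 1–9 sum between 6 and 24.
Keeping only sets containing 4.
Enumerating: {4,5,8}, {4,6,7}.

2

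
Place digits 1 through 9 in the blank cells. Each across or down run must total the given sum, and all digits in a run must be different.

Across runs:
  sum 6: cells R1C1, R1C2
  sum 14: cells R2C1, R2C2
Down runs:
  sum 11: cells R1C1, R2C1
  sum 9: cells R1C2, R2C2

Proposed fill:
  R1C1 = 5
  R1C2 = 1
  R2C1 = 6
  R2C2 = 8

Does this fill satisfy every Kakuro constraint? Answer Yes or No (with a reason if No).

Across: 5+1=6; 6+8=14. Down: 5+6=11; 1+8=9. No digit repeats within any run.

Yes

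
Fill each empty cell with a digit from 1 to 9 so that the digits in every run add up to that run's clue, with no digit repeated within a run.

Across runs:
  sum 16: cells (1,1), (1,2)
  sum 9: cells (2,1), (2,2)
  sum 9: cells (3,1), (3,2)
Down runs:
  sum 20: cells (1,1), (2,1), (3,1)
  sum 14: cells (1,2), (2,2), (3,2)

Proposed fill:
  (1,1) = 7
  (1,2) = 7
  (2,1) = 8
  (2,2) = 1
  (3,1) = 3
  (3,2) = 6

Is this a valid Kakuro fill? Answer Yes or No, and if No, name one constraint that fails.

No — the across run (1,1)–(1,2) sums to 14, not 16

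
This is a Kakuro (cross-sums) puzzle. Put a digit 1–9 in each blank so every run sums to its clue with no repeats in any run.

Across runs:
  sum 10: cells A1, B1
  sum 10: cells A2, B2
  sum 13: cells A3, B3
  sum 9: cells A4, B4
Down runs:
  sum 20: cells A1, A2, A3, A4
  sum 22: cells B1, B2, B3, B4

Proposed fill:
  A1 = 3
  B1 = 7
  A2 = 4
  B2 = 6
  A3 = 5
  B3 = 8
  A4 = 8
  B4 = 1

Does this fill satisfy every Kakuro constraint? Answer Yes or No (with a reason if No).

Yes

Across: 3+7=10; 4+6=10; 5+8=13; 8+1=9. Down: 3+4+5+8=20; 7+6+8+1=22. No digit repeats within any run.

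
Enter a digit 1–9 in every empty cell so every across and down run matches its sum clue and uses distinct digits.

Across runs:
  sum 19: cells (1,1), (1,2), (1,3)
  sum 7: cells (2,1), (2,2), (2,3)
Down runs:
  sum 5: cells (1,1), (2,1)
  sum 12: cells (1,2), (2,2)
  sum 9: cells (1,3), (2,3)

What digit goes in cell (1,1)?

4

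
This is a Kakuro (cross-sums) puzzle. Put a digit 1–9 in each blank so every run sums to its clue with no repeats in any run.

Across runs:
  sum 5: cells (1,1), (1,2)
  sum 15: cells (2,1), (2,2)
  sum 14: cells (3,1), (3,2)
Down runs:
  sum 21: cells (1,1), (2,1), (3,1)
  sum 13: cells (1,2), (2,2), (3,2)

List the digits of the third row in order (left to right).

The 5 across and the 21 down share only 4, so (1,1) = 4.
(1,2) = 5 − 4 = 1 completes the 5 across.
Nothing is forced directly, so branch on (2,1), whose candidates are 8 or 9. If (2,1) = 9: then (2,2) would have to be in {6} for the 15 across but in {3,4,5,7,8,9} for the 13 down — contradiction. So (2,1) = 8.
(2,2) = 15 − 8 = 7 completes the 15 across.
(3,1) = 21 − 12 = 9 completes the 21 down.
(3,2) = 14 − 9 = 5 completes the 14 across.

9, 5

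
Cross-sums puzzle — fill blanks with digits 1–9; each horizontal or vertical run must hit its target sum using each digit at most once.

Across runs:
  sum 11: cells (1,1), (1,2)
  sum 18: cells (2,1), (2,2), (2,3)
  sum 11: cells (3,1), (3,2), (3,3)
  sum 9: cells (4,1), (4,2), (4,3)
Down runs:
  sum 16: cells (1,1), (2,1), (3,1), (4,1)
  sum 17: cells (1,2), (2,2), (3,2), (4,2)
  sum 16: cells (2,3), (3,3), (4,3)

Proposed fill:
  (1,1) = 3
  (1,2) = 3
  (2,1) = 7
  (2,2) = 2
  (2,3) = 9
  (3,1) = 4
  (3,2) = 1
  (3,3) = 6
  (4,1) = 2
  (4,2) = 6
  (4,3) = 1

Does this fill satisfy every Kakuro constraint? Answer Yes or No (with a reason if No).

No — the down run (1,2)–(4,2) sums to 12, not 17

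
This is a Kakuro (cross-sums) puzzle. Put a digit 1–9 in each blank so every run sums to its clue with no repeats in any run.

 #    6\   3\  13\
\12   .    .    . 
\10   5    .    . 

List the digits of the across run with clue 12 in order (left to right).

1 2 9

3 in 2 cells must be {1,2}.
R1C1 = 6 − 5 = 1 completes the 6 down.
Given what's placed, R1C2 must be 2 to fit the 12 across and 3 down.
R1C3 = 12 − 3 = 9 completes the 12 across.
R2C2 = 3 − 2 = 1 completes the 3 down.
R2C3 = 10 − 6 = 4 completes the 10 across.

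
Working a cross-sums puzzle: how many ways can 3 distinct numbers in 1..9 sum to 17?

3 distinct digits from 1–9 sum between 6 and 24.

7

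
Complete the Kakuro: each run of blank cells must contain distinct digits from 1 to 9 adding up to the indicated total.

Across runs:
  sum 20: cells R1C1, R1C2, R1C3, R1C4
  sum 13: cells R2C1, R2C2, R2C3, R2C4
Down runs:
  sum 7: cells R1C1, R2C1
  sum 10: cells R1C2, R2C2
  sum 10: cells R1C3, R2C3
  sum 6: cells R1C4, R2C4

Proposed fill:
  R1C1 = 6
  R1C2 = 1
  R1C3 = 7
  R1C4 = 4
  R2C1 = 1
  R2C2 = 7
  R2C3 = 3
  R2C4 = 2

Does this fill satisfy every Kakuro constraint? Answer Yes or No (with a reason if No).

No — the down run R1C2–R2C2 sums to 8, not 10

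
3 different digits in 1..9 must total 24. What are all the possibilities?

{7,8,9}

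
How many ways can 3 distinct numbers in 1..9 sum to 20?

4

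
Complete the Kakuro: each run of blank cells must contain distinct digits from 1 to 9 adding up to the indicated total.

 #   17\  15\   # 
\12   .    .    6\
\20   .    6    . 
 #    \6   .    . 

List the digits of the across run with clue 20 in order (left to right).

9 6 5

17 in 2 cells must be {8,9}.
R2C1 = 9: the only remaining digit allowed by both the 20 across and the 17 down.
R2C3 = 20 − 15 = 5 completes the 20 across.
R3C3 = 6 − 5 = 1 completes the 6 down.
R1C1 = 17 − 9 = 8 completes the 17 down.
R1C2 = 12 − 8 = 4 completes the 12 across.
R3C2 = 6 − 1 = 5 completes the 6 across.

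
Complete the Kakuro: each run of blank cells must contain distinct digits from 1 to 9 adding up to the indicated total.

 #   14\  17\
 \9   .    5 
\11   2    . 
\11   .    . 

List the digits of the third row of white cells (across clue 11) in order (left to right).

R1C1 = 9 − 5 = 4 completes the 9 across.
R2C2 = 11 − 2 = 9 completes the 11 across.
R3C1 = 14 − 6 = 8 completes the 14 down.
R3C2 = 11 − 8 = 3 completes the 11 across.

8, 3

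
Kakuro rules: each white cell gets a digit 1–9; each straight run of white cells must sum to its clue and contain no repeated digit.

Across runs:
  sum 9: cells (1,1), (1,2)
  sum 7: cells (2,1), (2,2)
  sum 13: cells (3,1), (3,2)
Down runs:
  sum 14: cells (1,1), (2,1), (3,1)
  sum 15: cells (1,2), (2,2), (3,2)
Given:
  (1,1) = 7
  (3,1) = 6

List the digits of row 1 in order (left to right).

7 2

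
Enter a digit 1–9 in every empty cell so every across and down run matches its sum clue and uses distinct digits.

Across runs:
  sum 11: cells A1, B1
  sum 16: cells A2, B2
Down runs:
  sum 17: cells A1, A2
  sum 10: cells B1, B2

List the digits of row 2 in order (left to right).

9, 7

16 in 2 cells must be {7,9}; 17 in 2 cells must be {8,9}.
The 16 across and the 17 down share only 9, so A2 = 9.
B2 = 16 − 9 = 7 completes the 16 across.
A1 = 17 − 9 = 8 completes the 17 down.
B1 = 11 − 8 = 3 completes the 11 across.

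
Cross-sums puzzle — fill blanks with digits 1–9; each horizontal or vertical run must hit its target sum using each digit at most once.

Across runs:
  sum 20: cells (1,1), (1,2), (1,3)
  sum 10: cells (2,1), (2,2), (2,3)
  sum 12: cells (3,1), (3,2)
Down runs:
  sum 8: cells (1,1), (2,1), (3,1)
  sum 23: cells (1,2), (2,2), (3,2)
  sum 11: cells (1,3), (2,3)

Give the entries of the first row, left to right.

23 in 3 cells must be {6,8,9}.
Only 6 fits (2,2) under both its across sum 10 and down sum 23.
Given what's placed, (2,3) must be 3 to fit the 10 across and 11 down.
(1,3) = 11 − 3 = 8 completes the 11 down.
(2,1) = 10 − 9 = 1 completes the 10 across.
(1,2) = 9: the only remaining digit allowed by both the 20 across and the 23 down.
(3,2) = 23 − 15 = 8 completes the 23 down.
(1,1) = 20 − 17 = 3 completes the 20 across.

3 9 8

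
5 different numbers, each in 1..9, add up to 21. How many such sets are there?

8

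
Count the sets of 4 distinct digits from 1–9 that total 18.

4 distinct digits from 1–9 sum between 10 and 30.

11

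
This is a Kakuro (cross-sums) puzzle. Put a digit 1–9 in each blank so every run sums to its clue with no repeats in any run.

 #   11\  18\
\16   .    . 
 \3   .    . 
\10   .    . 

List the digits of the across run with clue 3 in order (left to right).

1 2

16 in 2 cells must be {7,9}; 3 in 2 cells must be {1,2}.
The 16 across and the 11 down share only 7, so R1C1 = 7.
R1C2 = 16 − 7 = 9 completes the 16 across.
Given what's placed, R2C1 must be 1 to fit the 3 across and 11 down.
R2C2 = 3 − 1 = 2 completes the 3 across.
R3C1 = 11 − 8 = 3 completes the 11 down.
R3C2 = 10 − 3 = 7 completes the 10 across.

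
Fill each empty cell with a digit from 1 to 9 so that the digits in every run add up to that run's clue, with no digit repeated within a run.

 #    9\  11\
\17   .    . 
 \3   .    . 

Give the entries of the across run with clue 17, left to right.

8 9

17 in 2 cells must be {8,9}; 3 in 2 cells must be {1,2}.
The 17 across and the 9 down share only 8, so R1C1 = 8.
R1C2 = 17 − 8 = 9 completes the 17 across.
R2C1 = 9 − 8 = 1 completes the 9 down.
R2C2 = 3 − 1 = 2 completes the 3 across.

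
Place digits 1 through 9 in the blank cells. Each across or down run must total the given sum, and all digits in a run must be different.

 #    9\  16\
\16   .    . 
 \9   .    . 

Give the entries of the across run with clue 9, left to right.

2 7

16 in 2 cells must be {7,9}.
The 16 across and the 9 down share only 7, so R1C1 = 7.
R1C2 = 16 − 7 = 9 completes the 16 across.
R2C1 = 9 − 7 = 2 completes the 9 down.
R2C2 = 9 − 2 = 7 completes the 9 across.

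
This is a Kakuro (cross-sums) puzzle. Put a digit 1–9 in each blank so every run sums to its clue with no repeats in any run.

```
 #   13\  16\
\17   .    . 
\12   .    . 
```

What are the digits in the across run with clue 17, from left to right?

17 in 2 cells must be {8,9}; 16 in 2 cells must be {7,9}.
The 17 across and the 16 down share only 9, so R1C2 = 9.
R2C2 = 16 − 9 = 7 completes the 16 down.
R1C1 = 17 − 9 = 8 completes the 17 across.
R2C1 = 12 − 7 = 5 completes the 12 across.

8 9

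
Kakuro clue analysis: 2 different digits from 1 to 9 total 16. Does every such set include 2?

The only way to make 16 from 2 distinct digits is {7,9}, which does not contain 2.

No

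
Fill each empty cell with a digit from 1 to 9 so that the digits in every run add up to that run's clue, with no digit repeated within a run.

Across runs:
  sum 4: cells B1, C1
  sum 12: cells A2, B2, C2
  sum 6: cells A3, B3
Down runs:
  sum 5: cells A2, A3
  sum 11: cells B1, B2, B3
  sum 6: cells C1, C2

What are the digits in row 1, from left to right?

4 in 2 cells must be {1,3}.
The 4 across and the 6 down share only 1, so C1 = 1.
C2 = 6 − 1 = 5 completes the 6 down.
B1 = 4 − 1 = 3 completes the 4 across.
No cell is forced outright now. B2 can only be 1 or 6 (the digits allowed by both its 12 across and its 11 down). If B2 = 1: then A2 would have to be in {6} for the 12 across but in {1,2,3,4} for the 5 down — contradiction. So B2 = 6.
A2 = 12 − 11 = 1 completes the 12 across.
A3 = 5 − 1 = 4 completes the 5 down.
B3 = 6 − 4 = 2 completes the 6 across.

3, 1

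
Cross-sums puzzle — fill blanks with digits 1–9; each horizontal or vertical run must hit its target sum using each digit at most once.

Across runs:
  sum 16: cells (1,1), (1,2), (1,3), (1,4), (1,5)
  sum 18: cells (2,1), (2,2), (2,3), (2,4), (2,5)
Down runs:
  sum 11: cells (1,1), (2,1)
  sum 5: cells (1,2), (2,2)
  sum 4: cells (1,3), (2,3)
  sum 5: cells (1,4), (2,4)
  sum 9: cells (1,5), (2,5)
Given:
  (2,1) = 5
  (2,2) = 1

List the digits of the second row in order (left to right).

5 1 3 2 7

16 in 5 cells must be {1,2,3,4,6}; 4 in 2 cells must be {1,3}.
(1,1) = 11 − 5 = 6 completes the 11 down.
(1,2) = 5 − 1 = 4 completes the 5 down.
(2,3) = 3: the only remaining digit allowed by both the 18 across and the 4 down.
Given what's placed, (2,4) must be 2 to fit the 18 across and 5 down.
(2,5) = 18 − 11 = 7 completes the 18 across.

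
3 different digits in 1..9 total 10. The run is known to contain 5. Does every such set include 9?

Counterexample: {1,4,5} sums to 10 under that restriction without using 9.

No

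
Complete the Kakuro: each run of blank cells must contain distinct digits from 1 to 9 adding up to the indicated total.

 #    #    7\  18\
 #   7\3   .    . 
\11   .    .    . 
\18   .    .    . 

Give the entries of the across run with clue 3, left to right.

2 1

3 in 2 cells must be {1,2}; 7 in 3 cells must be {1,2,4}.
Nothing is forced directly, so branch on R1C2, whose candidates are 1 or 2. If R1C2 = 1: that forces R1C3 = 2, R2C3 = 7, R3C3 = 9, after which R2C2 would have to be in {1,3} for the 11 across but in {2,4} for the 7 down — contradiction. So R1C2 = 2.
R1C3 = 3 − 2 = 1 completes the 3 across.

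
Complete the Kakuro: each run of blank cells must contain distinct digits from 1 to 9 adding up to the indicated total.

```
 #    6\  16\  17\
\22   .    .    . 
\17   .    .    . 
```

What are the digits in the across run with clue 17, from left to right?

1 7 9

16 in 2 cells must be {7,9}; 17 in 2 cells must be {8,9}.
The 22 across and the 6 down share only 5, so R1C1 = 5.
Given what's placed, R1C2 must be 9 to fit the 22 across and 16 down.
R1C3 = 22 − 14 = 8 completes the 22 across.
R2C1 = 6 − 5 = 1 completes the 6 down.
R2C2 = 16 − 9 = 7 completes the 16 down.
R2C3 = 17 − 8 = 9 completes the 17 across.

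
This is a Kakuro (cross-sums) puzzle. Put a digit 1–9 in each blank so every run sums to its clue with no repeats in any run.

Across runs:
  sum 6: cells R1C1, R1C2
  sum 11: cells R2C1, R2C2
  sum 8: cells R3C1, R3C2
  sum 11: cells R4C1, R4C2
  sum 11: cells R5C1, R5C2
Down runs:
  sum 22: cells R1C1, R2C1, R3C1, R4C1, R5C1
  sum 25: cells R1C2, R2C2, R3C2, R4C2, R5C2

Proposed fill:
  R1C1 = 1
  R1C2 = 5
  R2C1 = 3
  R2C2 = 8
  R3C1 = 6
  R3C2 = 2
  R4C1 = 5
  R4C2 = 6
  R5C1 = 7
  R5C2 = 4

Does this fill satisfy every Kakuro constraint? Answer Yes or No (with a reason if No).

Across: 1+5=6; 3+8=11; 6+2=8; 5+6=11; 7+4=11. Down: 1+3+6+5+7=22; 5+8+2+6+4=25. No digit repeats within any run.

Yes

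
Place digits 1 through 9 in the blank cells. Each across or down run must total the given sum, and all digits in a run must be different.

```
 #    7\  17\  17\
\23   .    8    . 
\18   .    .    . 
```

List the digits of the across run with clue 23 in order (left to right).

23 in 3 cells must be {6,8,9}; 17 in 2 cells must be {8,9}.
R1C1 = 6: the only remaining digit allowed by both the 23 across and the 7 down.
R1C3 = 23 − 14 = 9 completes the 23 across.
R2C1 = 7 − 6 = 1 completes the 7 down.
R2C2 = 17 − 8 = 9 completes the 17 down.
R2C3 = 18 − 10 = 8 completes the 18 across.

6, 8, 9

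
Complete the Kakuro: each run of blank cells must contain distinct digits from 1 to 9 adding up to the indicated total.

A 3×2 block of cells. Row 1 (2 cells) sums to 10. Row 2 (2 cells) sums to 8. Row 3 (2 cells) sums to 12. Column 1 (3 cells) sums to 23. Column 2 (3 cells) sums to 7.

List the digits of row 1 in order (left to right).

23 in 3 cells must be {6,8,9}; 7 in 3 cells must be {1,2,4}.
The 8 across and the 23 down share only 6, so (2,1) = 6.
(2,2) = 8 − 6 = 2 completes the 8 across.
Given what's placed, (3,2) must be 4 to fit the 12 across and 7 down.
(1,2) = 7 − 6 = 1 completes the 7 down.
(3,1) = 12 − 4 = 8 completes the 12 across.
(1,1) = 10 − 1 = 9 completes the 10 across.

9 1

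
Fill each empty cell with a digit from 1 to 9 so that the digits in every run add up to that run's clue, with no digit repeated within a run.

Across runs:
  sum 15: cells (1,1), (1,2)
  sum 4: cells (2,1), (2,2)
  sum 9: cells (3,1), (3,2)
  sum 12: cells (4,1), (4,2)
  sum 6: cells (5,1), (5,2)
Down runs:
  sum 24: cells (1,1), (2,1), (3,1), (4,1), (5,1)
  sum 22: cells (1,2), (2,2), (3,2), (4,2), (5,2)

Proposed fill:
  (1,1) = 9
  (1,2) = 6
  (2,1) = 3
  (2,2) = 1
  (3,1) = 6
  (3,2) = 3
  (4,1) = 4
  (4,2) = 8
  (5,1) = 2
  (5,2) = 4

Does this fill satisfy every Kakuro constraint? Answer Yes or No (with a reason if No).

Across: 9+6=15; 3+1=4; 6+3=9; 4+8=12; 2+4=6. Down: 9+3+6+4+2=24; 6+1+3+8+4=22. No digit repeats within any run.

Yes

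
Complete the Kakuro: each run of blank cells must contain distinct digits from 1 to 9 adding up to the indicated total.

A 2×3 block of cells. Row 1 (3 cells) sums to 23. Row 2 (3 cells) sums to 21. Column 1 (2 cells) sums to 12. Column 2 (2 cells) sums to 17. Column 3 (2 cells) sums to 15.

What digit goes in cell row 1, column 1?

8

23 in 3 cells must be {6,8,9}; 17 in 2 cells must be {8,9}.
Nothing is forced directly, so branch on (1,1), whose candidates are 8 or 9. If (1,1) = 9: that forces (1,2) = 8, (1,3) = 6, after which (2,1) would have to be in {4,5,6,7,8,9} for the 21 across but in {3} for the 12 down — contradiction. So (1,1) = 8.
Given what's placed, (1,2) must be 9 to fit the 23 across and 17 down.
(1,3) = 23 − 17 = 6 completes the 23 across.
(2,1) = 12 − 8 = 4 completes the 12 down.
(2,2) = 17 − 9 = 8 completes the 17 down.
(2,3) = 21 − 12 = 9 completes the 21 across.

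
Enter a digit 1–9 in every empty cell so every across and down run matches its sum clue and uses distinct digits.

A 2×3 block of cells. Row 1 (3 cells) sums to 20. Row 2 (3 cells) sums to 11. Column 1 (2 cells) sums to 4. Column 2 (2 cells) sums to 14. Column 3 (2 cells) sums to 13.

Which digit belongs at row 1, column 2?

4 in 2 cells must be {1,3}.
The 20 across and the 4 down share only 3, so (1,1) = 3.
(2,1) = 4 − 3 = 1 completes the 4 down.
Nothing is forced directly, so branch on (2,2), whose candidates are 6 or 8. If (2,2) = 8: then (1,2) would have to be in {8,9} for the 20 across but in {6} for the 14 down — contradiction. So (2,2) = 6.
(1,2) = 14 − 6 = 8 completes the 14 down.
(1,3) = 20 − 11 = 9 completes the 20 across.
(2,3) = 11 − 7 = 4 completes the 11 across.

8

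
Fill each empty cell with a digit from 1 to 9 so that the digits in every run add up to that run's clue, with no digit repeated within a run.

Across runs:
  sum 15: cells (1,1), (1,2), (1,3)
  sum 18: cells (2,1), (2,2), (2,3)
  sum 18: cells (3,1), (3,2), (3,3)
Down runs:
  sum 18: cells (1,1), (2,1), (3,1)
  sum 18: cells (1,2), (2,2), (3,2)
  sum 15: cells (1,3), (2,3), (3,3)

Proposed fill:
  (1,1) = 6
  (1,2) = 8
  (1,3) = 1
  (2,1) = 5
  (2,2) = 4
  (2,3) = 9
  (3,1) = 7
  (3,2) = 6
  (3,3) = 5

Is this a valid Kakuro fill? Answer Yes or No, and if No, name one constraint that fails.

Yes

Across: 6+8+1=15; 5+4+9=18; 7+6+5=18. Down: 6+5+7=18; 8+4+6=18; 1+9+5=15. No digit repeats within any run.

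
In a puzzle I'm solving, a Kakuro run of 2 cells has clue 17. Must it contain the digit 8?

The only way to make 17 from 2 distinct digits is {8,9}, which contains 8.

Yes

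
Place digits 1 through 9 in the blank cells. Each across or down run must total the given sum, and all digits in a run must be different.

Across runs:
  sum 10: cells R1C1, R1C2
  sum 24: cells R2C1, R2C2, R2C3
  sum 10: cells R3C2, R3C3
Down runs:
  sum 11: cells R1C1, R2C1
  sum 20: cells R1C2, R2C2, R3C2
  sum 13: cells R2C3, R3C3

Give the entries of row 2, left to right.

24 in 3 cells must be {7,8,9}.
Nothing is forced directly, so branch on R2C3, whose candidates are 7 or 8 or 9. If R2C3 = 8: then R3C3 would have to be in {1,2,3,4,6,7,8,9} for the 10 across but in {5} for the 13 down — contradiction. If R2C3 = 9: that forces R3C3 = 4, R3C2 = 6, R1C2 = 9, after which R2C2 would have to be in {7,8} for the 24 across but in {5} for the 20 down — contradiction. So R2C3 = 7.
R3C3 = 13 − 7 = 6 completes the 13 down.
R3C2 = 10 − 6 = 4 completes the 10 across.
R2C2 = 9: the only remaining digit allowed by both the 24 across and the 20 down.
R1C2 = 20 − 13 = 7 completes the 20 down.
R2C1 = 24 − 16 = 8 completes the 24 across.
R1C1 = 10 − 7 = 3 completes the 10 across.

8 9 7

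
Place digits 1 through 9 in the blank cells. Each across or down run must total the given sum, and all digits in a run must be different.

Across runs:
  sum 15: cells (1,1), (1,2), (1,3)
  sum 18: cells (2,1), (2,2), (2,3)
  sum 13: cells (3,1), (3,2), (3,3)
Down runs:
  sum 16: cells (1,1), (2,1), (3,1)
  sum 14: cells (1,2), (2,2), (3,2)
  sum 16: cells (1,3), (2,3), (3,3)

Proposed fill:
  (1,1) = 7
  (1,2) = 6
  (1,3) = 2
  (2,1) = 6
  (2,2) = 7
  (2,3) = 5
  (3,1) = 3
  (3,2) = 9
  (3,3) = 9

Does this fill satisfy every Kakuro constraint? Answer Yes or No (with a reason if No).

No — the down run (1,2)–(3,2) sums to 22, not 14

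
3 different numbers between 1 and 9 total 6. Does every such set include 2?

Yes

The only way to make 6 from 3 distinct digits is {1,2,3}, which contains 2.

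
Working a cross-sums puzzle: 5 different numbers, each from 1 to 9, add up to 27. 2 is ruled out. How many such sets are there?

6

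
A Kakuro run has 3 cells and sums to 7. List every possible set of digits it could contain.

3 distinct digits from 1–9 sum between 6 and 24.
Only one set works: {1,2,4}.

{1,2,4}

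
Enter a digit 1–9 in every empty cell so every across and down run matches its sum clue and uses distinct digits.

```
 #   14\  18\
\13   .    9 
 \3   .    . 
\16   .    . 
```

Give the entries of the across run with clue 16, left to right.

9 7

3 in 2 cells must be {1,2}; 16 in 2 cells must be {7,9}.
R1C1 = 13 − 9 = 4 completes the 13 across.
Given what's placed, R3C2 must be 7 to fit the 16 across and 18 down.
R2C2 = 18 − 16 = 2 completes the 18 down.
R3C1 = 16 − 7 = 9 completes the 16 across.
R2C1 = 3 − 2 = 1 completes the 3 across.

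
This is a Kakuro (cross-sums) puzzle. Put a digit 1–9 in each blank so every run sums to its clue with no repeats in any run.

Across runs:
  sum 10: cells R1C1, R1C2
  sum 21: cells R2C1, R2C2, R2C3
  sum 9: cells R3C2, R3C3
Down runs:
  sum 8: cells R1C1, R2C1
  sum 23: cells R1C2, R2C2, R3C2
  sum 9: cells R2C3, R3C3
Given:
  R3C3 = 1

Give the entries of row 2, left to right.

7 6 8

23 in 3 cells must be {6,8,9}.
R2C3 = 9 − 1 = 8 completes the 9 down.
R3C2 = 9 − 1 = 8 completes the 9 across.
No cell is forced outright now. R1C2 can only be 6 or 9 (the digits allowed by both its 10 across and its 23 down). If R1C2 = 6: then R1C1 would have to be in {4} for the 10 across but in {1,2,3,5,6,7} for the 8 down — contradiction. So R1C2 = 9.
R1C1 = 10 − 9 = 1 completes the 10 across.
R2C1 = 8 − 1 = 7 completes the 8 down.
R2C2 = 21 − 15 = 6 completes the 21 across.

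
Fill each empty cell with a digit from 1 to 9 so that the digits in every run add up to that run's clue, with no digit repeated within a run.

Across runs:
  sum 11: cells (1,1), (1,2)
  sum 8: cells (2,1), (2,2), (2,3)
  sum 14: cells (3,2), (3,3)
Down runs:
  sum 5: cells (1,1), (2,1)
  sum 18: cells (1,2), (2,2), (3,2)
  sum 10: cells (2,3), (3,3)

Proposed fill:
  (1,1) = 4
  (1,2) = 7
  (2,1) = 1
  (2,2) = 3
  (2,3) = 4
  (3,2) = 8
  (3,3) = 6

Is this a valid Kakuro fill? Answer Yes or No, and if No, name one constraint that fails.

Across: 4+7=11; 1+3+4=8; 8+6=14. Down: 4+1=5; 7+3+8=18; 4+6=10. No digit repeats within any run.

Yes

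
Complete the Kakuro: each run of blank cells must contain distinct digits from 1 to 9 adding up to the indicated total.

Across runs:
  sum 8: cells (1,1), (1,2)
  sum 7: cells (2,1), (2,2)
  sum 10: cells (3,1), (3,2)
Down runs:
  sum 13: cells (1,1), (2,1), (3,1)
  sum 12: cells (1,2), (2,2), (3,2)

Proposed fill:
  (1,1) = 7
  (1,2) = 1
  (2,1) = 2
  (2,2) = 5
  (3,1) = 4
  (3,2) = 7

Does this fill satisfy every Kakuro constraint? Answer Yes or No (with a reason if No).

No — the down run (1,2)–(3,2) sums to 13, not 12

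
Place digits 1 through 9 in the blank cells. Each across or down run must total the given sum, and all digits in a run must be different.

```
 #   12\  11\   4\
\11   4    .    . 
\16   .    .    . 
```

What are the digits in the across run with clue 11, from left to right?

4 6 1

4 in 2 cells must be {1,3}.
R1C3 = 1: the only remaining digit allowed by both the 11 across and the 4 down.
R2C1 = 12 − 4 = 8 completes the 12 down.
R2C3 = 4 − 1 = 3 completes the 4 down.
R1C2 = 11 − 5 = 6 completes the 11 across.
R2C2 = 16 − 11 = 5 completes the 16 across.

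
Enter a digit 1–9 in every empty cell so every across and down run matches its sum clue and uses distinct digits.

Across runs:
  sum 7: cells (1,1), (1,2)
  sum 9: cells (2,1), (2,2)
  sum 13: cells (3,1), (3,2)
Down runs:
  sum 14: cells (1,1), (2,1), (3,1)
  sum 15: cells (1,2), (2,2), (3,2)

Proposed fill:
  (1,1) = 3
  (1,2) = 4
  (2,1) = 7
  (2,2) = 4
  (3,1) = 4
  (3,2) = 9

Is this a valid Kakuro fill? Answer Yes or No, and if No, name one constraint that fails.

No — the down run (1,2)–(3,2) sums to 17, not 15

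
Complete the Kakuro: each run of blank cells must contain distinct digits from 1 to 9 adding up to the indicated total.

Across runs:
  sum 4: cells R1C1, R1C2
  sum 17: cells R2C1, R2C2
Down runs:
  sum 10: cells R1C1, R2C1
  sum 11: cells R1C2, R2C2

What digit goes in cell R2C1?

4 in 2 cells must be {1,3}; 17 in 2 cells must be {8,9}.
The 4 across and the 11 down share only 3, so R1C2 = 3.
R2C2 = 11 − 3 = 8 completes the 11 down.
R1C1 = 4 − 3 = 1 completes the 4 across.
R2C1 = 17 − 8 = 9 completes the 17 across.

9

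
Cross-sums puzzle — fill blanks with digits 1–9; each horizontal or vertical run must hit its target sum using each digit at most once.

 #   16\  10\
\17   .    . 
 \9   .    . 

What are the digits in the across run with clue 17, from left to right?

17 in 2 cells must be {8,9}; 16 in 2 cells must be {7,9}.
The 17 across and the 16 down share only 9, so R1C1 = 9.
R1C2 = 17 − 9 = 8 completes the 17 across.
R2C1 = 16 − 9 = 7 completes the 16 down.
R2C2 = 9 − 7 = 2 completes the 9 across.

9 8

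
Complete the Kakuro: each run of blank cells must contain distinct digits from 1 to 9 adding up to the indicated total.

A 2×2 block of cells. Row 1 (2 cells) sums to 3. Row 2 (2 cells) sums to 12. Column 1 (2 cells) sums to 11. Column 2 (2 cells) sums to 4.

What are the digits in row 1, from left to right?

2 1

3 in 2 cells must be {1,2}; 4 in 2 cells must be {1,3}.
The 3 across and the 11 down share only 2, so (1,1) = 2.
(1,2) = 3 − 2 = 1 completes the 3 across.
(2,1) = 11 − 2 = 9 completes the 11 down.
(2,2) = 12 − 9 = 3 completes the 12 across.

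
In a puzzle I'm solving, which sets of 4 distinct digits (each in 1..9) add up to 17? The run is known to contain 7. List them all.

{1,3,6,7}; {1,4,5,7}; {2,3,5,7}

4 distinct digits from 1–9 sum between 10 and 30.
Keeping only sets containing 7.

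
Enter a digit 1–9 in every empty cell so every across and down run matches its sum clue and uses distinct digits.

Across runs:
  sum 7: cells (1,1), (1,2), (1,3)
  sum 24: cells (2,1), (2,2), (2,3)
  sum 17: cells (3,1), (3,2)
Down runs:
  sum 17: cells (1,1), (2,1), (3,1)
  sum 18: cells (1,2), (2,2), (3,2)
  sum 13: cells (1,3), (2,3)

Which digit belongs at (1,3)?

4

7 in 3 cells must be {1,2,4}; 24 in 3 cells must be {7,8,9}; 17 in 2 cells must be {8,9}.
Only 4 fits (1,3) under both its across sum 7 and down sum 13.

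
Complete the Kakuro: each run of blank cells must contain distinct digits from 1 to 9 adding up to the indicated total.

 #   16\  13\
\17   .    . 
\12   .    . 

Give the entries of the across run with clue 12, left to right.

17 in 2 cells must be {8,9}; 16 in 2 cells must be {7,9}.
The 17 across and the 16 down share only 9, so R1C1 = 9.
R1C2 = 17 − 9 = 8 completes the 17 across.
R2C1 = 16 − 9 = 7 completes the 16 down.
R2C2 = 12 − 7 = 5 completes the 12 across.

7, 5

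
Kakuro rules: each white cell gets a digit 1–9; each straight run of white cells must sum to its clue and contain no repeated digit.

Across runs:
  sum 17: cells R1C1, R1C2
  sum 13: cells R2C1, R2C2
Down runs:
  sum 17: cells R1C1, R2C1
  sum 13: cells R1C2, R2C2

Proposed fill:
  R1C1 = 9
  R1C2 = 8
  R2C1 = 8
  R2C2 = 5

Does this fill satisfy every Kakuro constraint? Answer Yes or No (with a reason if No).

Yes

Across: 9+8=17; 8+5=13. Down: 9+8=17; 8+5=13. No digit repeats within any run.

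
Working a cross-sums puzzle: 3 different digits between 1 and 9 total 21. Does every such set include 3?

Counterexample: {4,8,9} sums to 21 without using 3.

No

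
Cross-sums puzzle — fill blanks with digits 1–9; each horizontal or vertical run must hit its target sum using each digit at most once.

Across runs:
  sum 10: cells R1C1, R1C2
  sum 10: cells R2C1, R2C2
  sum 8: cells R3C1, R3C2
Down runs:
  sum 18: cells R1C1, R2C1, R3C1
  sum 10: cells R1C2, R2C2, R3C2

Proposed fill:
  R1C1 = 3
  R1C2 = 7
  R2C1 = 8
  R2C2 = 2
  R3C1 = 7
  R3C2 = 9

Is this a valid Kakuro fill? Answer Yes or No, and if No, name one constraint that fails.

No — the across run R3C1–R3C2 sums to 16, not 8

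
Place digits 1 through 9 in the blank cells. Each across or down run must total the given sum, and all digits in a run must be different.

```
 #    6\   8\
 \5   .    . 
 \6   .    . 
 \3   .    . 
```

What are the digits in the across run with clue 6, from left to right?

1, 5

3 in 2 cells must be {1,2}; 6 in 3 cells must be {1,2,3}.
Nothing is forced directly, so branch on R2C1, whose candidates are 1 or 2. If R2C1 = 2: that forces R2C2 = 4, R3C1 = 1, after which R3C2 would have to be in {2} for the 3 across but in {1,3} for the 8 down — contradiction. So R2C1 = 1.
R2C2 = 6 − 1 = 5 completes the 6 across.
Given what's placed, R3C1 must be 2 to fit the 3 across and 6 down.
R3C2 = 3 − 2 = 1 completes the 3 across.
R1C1 = 6 − 3 = 3 completes the 6 down.
R1C2 = 5 − 3 = 2 completes the 5 across.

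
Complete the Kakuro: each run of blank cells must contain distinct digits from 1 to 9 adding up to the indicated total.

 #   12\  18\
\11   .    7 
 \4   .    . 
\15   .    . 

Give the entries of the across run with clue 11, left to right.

4 in 2 cells must be {1,3}.
R1C1 = 11 − 7 = 4 completes the 11 across.
Given what's placed, R2C2 must be 3 to fit the 4 across and 18 down.
R3C2 = 18 − 10 = 8 completes the 18 down.
R2C1 = 4 − 3 = 1 completes the 4 across.
R3C1 = 15 − 8 = 7 completes the 15 across.

4 7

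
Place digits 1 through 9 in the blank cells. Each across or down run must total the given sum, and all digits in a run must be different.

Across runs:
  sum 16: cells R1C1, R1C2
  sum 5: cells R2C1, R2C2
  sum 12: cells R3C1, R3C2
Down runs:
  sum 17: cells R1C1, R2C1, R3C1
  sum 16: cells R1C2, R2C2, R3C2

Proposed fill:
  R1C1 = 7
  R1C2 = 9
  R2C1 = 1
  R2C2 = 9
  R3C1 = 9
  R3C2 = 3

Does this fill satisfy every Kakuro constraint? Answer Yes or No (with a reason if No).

No — the down run R1C2–R3C2 sums to 21, not 16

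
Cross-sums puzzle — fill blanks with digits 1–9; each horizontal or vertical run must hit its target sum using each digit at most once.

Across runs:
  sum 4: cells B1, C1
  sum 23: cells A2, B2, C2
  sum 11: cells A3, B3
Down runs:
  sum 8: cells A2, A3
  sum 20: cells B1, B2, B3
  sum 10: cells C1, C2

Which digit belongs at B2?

8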